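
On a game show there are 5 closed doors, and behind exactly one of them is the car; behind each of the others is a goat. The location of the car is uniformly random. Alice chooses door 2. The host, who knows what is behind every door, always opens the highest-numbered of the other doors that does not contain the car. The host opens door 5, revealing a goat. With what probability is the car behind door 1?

Condition on the true location of the car.
If it is behind any of doors 1, 2, 3, and 4 (prior 1/5 each): door 5 is the highest-numbered option available, probability 1; weight (1/5)·1 = 1/5 each.
If it is behind door 5 (prior 1/5): the host opened door 5, so this case is ruled out; weight (1/5)·0 = 0.
The weights sum to 4/5.
So P(the car behind door 1 | the host opened door 5) = (1/5) / (4/5) = 1/4.

1/4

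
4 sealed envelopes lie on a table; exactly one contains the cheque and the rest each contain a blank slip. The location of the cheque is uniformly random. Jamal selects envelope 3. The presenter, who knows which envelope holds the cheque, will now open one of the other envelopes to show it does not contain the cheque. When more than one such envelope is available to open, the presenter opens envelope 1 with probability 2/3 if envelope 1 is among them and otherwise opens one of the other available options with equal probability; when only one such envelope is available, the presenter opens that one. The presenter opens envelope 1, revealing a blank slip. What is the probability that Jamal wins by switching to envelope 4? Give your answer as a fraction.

Condition on the true location of the cheque.
If it is in envelope 1 (prior 1/4): the presenter opened envelope 1, so this case is ruled out; weight (1/4)·0 = 0.
If it is in any of envelopes 2, 3, and 4 (prior 1/4 each): envelope 1 is available, opened with probability 2/3; weight (1/4)·(2/3) = 1/6 each.
The weights sum to 1/2.
So P(the cheque in envelope 4 | the presenter opened envelope 1) = (1/6) / (1/2) = 1/3.

1/3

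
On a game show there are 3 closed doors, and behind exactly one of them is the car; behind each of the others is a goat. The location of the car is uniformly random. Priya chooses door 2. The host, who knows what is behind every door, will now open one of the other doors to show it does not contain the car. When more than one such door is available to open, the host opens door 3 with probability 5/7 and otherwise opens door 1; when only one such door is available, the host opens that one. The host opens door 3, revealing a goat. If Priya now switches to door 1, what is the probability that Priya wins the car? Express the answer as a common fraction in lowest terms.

Consider each possible location of the car in turn.
If it is behind door 1 (prior 1/3): only door 3 is available, probability 1; weight (1/3)·1 = 1/3.
If it is behind door 2 (prior 1/3): door 3 is available, opened with probability 5/7; weight (1/3)·(5/7) = 5/21.
If it is behind door 3 (prior 1/3): the host opened door 3, so this case is ruled out; weight (1/3)·0 = 0.
The weights sum to 4/7.
So P(the car behind door 1 | the host opened door 3) = (1/3) / (4/7) = 7/12.

7/12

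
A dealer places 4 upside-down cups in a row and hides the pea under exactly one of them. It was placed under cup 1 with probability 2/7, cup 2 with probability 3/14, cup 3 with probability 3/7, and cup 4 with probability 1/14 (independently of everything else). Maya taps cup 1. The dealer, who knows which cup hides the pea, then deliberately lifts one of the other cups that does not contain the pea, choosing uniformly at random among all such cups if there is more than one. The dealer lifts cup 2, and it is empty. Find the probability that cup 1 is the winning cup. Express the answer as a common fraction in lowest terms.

8/29

Apply Bayes' rule, conditioning on where the pea actually is.
If it is under cup 1 (prior 2/7): the dealer has 3 equally likely choices, so probability 1/3; weight (2/7)·(1/3) = 2/21.
If it is under cup 2 (prior 3/14): the dealer opened cup 2, so this case is ruled out; weight (3/14)·0 = 0.
If it is under cup 3 (prior 3/7): the dealer has 2 equally likely choices, so probability 1/2; weight (3/7)·(1/2) = 3/14.
If it is under cup 4 (prior 1/14): the dealer has 2 equally likely choices, so probability 1/2; weight (1/14)·(1/2) = 1/28.
The weights sum to 29/84.
So P(the pea under cup 1 | the dealer opened cup 2) = (2/21) / (29/84) = 8/29.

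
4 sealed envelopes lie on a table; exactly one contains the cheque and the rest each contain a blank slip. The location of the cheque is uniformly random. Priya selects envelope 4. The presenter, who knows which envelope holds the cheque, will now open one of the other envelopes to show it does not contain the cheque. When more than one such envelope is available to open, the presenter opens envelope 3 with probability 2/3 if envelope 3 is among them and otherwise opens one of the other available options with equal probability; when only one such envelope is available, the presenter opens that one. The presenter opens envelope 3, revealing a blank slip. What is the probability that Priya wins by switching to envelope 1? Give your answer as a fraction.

1/3

Consider each possible location of the cheque in turn.
If it is in any of envelopes 1, 2, and 4 (prior 1/4 each): envelope 3 is available, opened with probability 2/3; weight (1/4)·(2/3) = 1/6 each.
If it is in envelope 3 (prior 1/4): the presenter opened envelope 3, so this case is ruled out; weight (1/4)·0 = 0.
The weights sum to 1/2.
So P(the cheque in envelope 1 | the presenter opened envelope 3) = (1/6) / (1/2) = 1/3.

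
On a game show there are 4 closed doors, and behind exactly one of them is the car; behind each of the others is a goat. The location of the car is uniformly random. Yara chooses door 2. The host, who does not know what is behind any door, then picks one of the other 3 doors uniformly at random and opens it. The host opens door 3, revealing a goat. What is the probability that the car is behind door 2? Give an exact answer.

Condition on the true location of the car.
If it is behind any of doors 1, 2, and 4 (prior 1/4 each): the host picks door 3 with probability 1/3 regardless, and it is not the prize; weight (1/4)·(1/3) = 1/12 each.
If it is behind door 3 (prior 1/4): the host opened door 3, so this case is ruled out; weight (1/4)·0 = 0.
The weights sum to 1/4.
So P(the car behind door 2 | the host opened door 3) = (1/12) / (1/4) = 1/3.

1/3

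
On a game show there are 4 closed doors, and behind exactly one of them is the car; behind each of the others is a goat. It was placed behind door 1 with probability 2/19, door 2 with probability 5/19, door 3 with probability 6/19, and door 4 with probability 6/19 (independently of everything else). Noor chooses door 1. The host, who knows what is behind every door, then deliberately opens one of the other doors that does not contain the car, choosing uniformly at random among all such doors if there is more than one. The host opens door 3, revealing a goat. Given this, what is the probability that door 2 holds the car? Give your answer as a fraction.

Apply Bayes' rule, conditioning on where the car actually is.
If it is behind door 1 (prior 2/19): the host has 3 equally likely choices, so probability 1/3; weight (2/19)·(1/3) = 2/57.
If it is behind door 2 (prior 5/19): the host has 2 equally likely choices, so probability 1/2; weight (5/19)·(1/2) = 5/38.
If it is behind door 3 (prior 6/19): the host opened door 3, so this case is ruled out; weight (6/19)·0 = 0.
If it is behind door 4 (prior 6/19): the host has 2 equally likely choices, so probability 1/2; weight (6/19)·(1/2) = 3/19.
The weights sum to 37/114.
So P(the car behind door 2 | the host opened door 3) = (5/38) / (37/114) = 15/37.

15/37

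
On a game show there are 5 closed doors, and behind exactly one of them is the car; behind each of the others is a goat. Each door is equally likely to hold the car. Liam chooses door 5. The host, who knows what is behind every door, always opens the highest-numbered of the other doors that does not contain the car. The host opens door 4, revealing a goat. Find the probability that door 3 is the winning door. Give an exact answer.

1/4

Apply Bayes' rule, conditioning on where the car actually is.
If it is behind any of doors 1, 2, 3, and 5 (prior 1/5 each): door 4 is the highest-numbered option available, probability 1; weight (1/5)·1 = 1/5 each.
If it is behind door 4 (prior 1/5): the host opened door 4, so this case is ruled out; weight (1/5)·0 = 0.
The weights sum to 4/5.
So P(the car behind door 3 | the host opened door 4) = (1/5) / (4/5) = 1/4.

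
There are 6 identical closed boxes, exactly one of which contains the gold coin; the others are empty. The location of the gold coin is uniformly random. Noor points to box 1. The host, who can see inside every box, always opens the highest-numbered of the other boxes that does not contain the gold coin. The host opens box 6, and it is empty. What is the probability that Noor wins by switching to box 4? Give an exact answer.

1/5

Apply Bayes' rule, conditioning on where the gold coin actually is.
If it is in any of boxes 1, 2, 3, 4, and 5 (prior 1/6 each): box 6 is the highest-numbered option available, probability 1; weight (1/6)·1 = 1/6 each.
If it is in box 6 (prior 1/6): the host opened box 6, so this case is ruled out; weight (1/6)·0 = 0.
The weights sum to 5/6.
So P(the gold coin in box 4 | the host opened box 6) = (1/6) / (5/6) = 1/5.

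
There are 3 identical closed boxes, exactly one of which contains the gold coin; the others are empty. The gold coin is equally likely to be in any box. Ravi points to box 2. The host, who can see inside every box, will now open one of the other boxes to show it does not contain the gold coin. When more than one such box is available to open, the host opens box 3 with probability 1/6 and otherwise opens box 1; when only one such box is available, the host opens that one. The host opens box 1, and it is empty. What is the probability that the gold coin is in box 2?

Consider each possible location of the gold coin in turn.
If it is in box 1 (prior 1/3): the host opened box 1, so this case is ruled out; weight (1/3)·0 = 0.
If it is in box 2 (prior 1/3): box 3 is available but not opened, probability 5/6; weight (1/3)·(5/6) = 5/18.
If it is in box 3 (prior 1/3): only box 1 is available, probability 1; weight (1/3)·1 = 1/3.
The weights sum to 11/18.
So P(the gold coin in box 2 | the host opened box 1) = (5/18) / (11/18) = 5/11.

5/11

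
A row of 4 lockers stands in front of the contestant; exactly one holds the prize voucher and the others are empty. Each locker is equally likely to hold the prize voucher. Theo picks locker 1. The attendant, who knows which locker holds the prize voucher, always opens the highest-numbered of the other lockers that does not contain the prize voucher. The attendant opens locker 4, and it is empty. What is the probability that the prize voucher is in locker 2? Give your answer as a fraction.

Consider each possible location of the prize voucher in turn.
If it is in any of lockers 1, 2, and 3 (prior 1/4 each): locker 4 is the highest-numbered option available, probability 1; weight (1/4)·1 = 1/4 each.
If it is in locker 4 (prior 1/4): the attendant opened locker 4, so this case is ruled out; weight (1/4)·0 = 0.
The weights sum to 3/4.
So P(the prize voucher in locker 2 | the attendant opened locker 4) = (1/4) / (3/4) = 1/3.

1/3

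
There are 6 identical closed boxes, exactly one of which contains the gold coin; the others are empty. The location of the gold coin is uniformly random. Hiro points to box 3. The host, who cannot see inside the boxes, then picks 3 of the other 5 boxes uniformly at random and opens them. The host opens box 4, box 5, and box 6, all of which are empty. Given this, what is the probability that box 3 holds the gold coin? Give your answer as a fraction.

Apply Bayes' rule, conditioning on where the gold coin actually is.
If it is in any of boxes 1, 2, and 3 (prior 1/6 each): the host picks exactly this set with probability 1/10 regardless, and none is the prize; weight (1/6)·(1/10) = 1/60 each.
If it is in any of boxes 4, 5, and 6 (prior 1/6 each): that box was opened and seen not to hold the prize — ruled out; weight (1/6)·0 = 0 each.
The weights sum to 1/20.
So P(the gold coin in box 3 | the host opened box 4, box 5, and box 6) = (1/60) / (1/20) = 1/3.

1/3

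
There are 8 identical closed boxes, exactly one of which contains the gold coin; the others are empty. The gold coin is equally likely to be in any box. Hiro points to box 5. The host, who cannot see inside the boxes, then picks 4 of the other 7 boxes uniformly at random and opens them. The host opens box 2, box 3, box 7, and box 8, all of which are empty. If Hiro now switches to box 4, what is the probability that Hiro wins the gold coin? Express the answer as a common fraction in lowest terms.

Condition on the true location of the gold coin.
If it is in any of boxes 1, 4, 5, and 6 (prior 1/8 each): the host picks exactly this set with probability 1/35 regardless, and none is the prize; weight (1/8)·(1/35) = 1/280 each.
If it is in any of boxes 2, 3, 7, and 8 (prior 1/8 each): that box was opened and seen not to hold the prize — ruled out; weight (1/8)·0 = 0 each.
The weights sum to 1/70.
So P(the gold coin in box 4 | the host opened box 2, box 3, box 7, and box 8) = (1/280) / (1/70) = 1/4.

1/4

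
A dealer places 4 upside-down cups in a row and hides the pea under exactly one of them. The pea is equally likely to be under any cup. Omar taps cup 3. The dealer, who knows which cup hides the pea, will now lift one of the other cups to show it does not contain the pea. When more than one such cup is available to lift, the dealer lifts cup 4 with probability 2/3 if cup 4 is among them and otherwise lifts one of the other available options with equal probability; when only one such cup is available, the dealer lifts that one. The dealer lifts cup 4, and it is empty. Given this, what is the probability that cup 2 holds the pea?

1/3

Condition on the true location of the pea.
If it is under any of cups 1, 2, and 3 (prior 1/4 each): cup 4 is available, opened with probability 2/3; weight (1/4)·(2/3) = 1/6 each.
If it is under cup 4 (prior 1/4): the dealer opened cup 4, so this case is ruled out; weight (1/4)·0 = 0.
The weights sum to 1/2.
So P(the pea under cup 2 | the dealer opened cup 4) = (1/6) / (1/2) = 1/3.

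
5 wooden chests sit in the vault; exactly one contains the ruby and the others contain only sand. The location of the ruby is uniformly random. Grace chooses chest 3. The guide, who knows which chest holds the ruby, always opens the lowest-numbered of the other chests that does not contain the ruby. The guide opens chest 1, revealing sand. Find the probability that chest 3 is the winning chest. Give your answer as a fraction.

Consider each possible location of the ruby in turn.
If it is in chest 1 (prior 1/5): the guide opened chest 1, so this case is ruled out; weight (1/5)·0 = 0.
If it is in any of chests 2, 3, 4, and 5 (prior 1/5 each): chest 1 is the lowest-numbered option available, probability 1; weight (1/5)·1 = 1/5 each.
The weights sum to 4/5.
So P(the ruby in chest 3 | the guide opened chest 1) = (1/5) / (4/5) = 1/4.

1/4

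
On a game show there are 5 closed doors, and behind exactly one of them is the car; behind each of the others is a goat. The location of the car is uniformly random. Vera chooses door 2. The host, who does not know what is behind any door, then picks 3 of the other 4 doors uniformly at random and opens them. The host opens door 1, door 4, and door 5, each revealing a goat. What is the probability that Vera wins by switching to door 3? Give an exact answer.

Because the host chose which doors to open without knowing where the car is, the choice is independent of the prize location. Learning that none of the 3 opened doors holds the car simply rules out those 3 locations and leaves the remaining 2 doors still equally likely by symmetry.
So P(the car behind door 3) = 1/2.

1/2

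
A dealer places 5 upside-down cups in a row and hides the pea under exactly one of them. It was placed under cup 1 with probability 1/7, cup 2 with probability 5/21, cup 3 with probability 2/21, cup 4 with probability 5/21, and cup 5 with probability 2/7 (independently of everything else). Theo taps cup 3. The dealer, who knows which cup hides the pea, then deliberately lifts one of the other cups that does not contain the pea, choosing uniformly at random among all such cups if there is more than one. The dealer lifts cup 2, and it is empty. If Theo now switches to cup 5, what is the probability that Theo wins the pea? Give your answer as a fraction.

12/31

Apply Bayes' rule, conditioning on where the pea actually is.
If it is under cup 1 (prior 1/7): the dealer has 3 equally likely choices, so probability 1/3; weight (1/7)·(1/3) = 1/21.
If it is under cup 2 (prior 5/21): the dealer opened cup 2, so this case is ruled out; weight (5/21)·0 = 0.
If it is under cup 3 (prior 2/21): the dealer has 4 equally likely choices, so probability 1/4; weight (2/21)·(1/4) = 1/42.
If it is under cup 4 (prior 5/21): the dealer has 3 equally likely choices, so probability 1/3; weight (5/21)·(1/3) = 5/63.
If it is under cup 5 (prior 2/7): the dealer has 3 equally likely choices, so probability 1/3; weight (2/7)·(1/3) = 2/21.
The weights sum to 31/126.
So P(the pea under cup 5 | the dealer opened cup 2) = (2/21) / (31/126) = 12/31.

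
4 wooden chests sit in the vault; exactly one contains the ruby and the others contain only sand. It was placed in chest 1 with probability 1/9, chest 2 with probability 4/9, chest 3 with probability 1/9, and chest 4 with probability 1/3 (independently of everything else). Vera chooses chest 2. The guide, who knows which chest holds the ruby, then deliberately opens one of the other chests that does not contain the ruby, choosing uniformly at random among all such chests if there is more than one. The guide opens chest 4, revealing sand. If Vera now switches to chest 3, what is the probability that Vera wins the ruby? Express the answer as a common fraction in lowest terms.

Apply Bayes' rule, conditioning on where the ruby actually is.
If it is in either of chests 1 and 3 (prior 1/9 each): the guide has 2 equally likely choices, so probability 1/2; weight (1/9)·(1/2) = 1/18 each.
If it is in chest 2 (prior 4/9): the guide has 3 equally likely choices, so probability 1/3; weight (4/9)·(1/3) = 4/27.
If it is in chest 4 (prior 1/3): the guide opened chest 4, so this case is ruled out; weight (1/3)·0 = 0.
The weights sum to 7/27.
So P(the ruby in chest 3 | the guide opened chest 4) = (1/18) / (7/27) = 3/14.

3/14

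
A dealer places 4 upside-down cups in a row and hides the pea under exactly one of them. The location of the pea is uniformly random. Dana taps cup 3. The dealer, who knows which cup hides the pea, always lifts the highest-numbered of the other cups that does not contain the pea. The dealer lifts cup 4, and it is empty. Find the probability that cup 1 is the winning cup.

1/3

Condition on the true location of the pea.
If it is under any of cups 1, 2, and 3 (prior 1/4 each): cup 4 is the highest-numbered option available, probability 1; weight (1/4)·1 = 1/4 each.
If it is under cup 4 (prior 1/4): the dealer opened cup 4, so this case is ruled out; weight (1/4)·0 = 0.
The weights sum to 3/4.
So P(the pea under cup 1 | the dealer opened cup 4) = (1/4) / (3/4) = 1/3.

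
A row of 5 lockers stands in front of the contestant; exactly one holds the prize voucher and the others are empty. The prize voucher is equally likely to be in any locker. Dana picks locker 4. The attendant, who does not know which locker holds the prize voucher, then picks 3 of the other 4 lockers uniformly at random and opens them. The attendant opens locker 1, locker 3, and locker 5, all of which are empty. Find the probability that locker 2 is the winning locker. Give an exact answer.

1/2

Apply Bayes' rule, conditioning on where the prize voucher actually is.
If it is in any of lockers 1, 3, and 5 (prior 1/5 each): that locker was opened and seen not to hold the prize — ruled out; weight (1/5)·0 = 0 each.
If it is in either of lockers 2 and 4 (prior 1/5 each): the attendant picks exactly this set with probability 1/4 regardless, and none is the prize; weight (1/5)·(1/4) = 1/20 each.
The weights sum to 1/10.
So P(the prize voucher in locker 2 | the attendant opened locker 1, locker 3, and locker 5) = (1/20) / (1/10) = 1/2.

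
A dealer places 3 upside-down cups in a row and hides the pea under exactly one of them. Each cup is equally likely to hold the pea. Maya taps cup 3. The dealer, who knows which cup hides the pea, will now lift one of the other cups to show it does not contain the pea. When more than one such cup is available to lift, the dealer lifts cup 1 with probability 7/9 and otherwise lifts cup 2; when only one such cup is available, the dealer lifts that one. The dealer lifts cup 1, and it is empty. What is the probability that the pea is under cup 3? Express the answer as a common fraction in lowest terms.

Condition on the true location of the pea.
If it is under cup 1 (prior 1/3): the dealer opened cup 1, so this case is ruled out; weight (1/3)·0 = 0.
If it is under cup 2 (prior 1/3): only cup 1 is available, probability 1; weight (1/3)·1 = 1/3.
If it is under cup 3 (prior 1/3): cup 1 is available, opened with probability 7/9; weight (1/3)·(7/9) = 7/27.
The weights sum to 16/27.
So P(the pea under cup 3 | the dealer opened cup 1) = (7/27) / (16/27) = 7/16.

7/16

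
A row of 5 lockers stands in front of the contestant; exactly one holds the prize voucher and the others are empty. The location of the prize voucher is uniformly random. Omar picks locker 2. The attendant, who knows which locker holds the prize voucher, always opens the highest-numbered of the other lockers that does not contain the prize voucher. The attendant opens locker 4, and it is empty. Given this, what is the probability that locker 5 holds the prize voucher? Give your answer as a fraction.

1

Consider each possible location of the prize voucher in turn.
If it is in any of lockers 1, 2, and 3 (prior 1/5 each): the attendant would have opened locker 5 instead, probability 0; weight (1/5)·0 = 0 each.
If it is in locker 4 (prior 1/5): the attendant opened locker 4, so this case is ruled out; weight (1/5)·0 = 0.
If it is in locker 5 (prior 1/5): locker 4 is the highest-numbered option available, probability 1; weight (1/5)·1 = 1/5.
The weights sum to 1/5.
So P(the prize voucher in locker 5 | the attendant opened locker 4) = (1/5) / (1/5) = 1.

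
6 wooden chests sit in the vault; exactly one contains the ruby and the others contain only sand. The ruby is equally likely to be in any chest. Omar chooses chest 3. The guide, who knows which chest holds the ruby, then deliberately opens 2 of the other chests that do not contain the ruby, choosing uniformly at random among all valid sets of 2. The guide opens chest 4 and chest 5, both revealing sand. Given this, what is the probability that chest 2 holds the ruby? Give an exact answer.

5/18

Condition on the true location of the ruby.
If it is in any of chests 1, 2, and 6 (prior 1/6 each): the guide has 6 equally likely choices, so probability 1/6; weight (1/6)·(1/6) = 1/36 each.
If it is in chest 3 (prior 1/6): the guide has 10 equally likely choices, so probability 1/10; weight (1/6)·(1/10) = 1/60.
If it is in either of chests 4 and 5 (prior 1/6 each): that chest was opened and seen not to hold the prize — ruled out; weight (1/6)·0 = 0 each.
The weights sum to 1/10.
So P(the ruby in chest 2 | the guide opened chest 4 and chest 5) = (1/36) / (1/10) = 5/18.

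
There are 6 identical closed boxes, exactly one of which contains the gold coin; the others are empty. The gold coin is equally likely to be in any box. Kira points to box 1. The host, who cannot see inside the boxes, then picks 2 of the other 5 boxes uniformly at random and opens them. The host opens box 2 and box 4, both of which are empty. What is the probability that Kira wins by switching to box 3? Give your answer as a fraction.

Apply Bayes' rule, conditioning on where the gold coin actually is.
If it is in any of boxes 1, 3, 5, and 6 (prior 1/6 each): the host picks exactly this set with probability 1/10 regardless, and none is the prize; weight (1/6)·(1/10) = 1/60 each.
If it is in either of boxes 2 and 4 (prior 1/6 each): that box was opened and seen not to hold the prize — ruled out; weight (1/6)·0 = 0 each.
The weights sum to 1/15.
So P(the gold coin in box 3 | the host opened box 2 and box 4) = (1/60) / (1/15) = 1/4.

1/4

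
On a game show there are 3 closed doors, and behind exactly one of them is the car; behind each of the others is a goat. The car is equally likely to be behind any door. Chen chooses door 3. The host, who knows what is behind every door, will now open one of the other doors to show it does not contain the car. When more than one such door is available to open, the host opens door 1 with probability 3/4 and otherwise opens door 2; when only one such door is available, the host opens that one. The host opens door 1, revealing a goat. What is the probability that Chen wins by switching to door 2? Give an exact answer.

4/7

Condition on the true location of the car.
If it is behind door 1 (prior 1/3): the host opened door 1, so this case is ruled out; weight (1/3)·0 = 0.
If it is behind door 2 (prior 1/3): only door 1 is available, probability 1; weight (1/3)·1 = 1/3.
If it is behind door 3 (prior 1/3): door 1 is available, opened with probability 3/4; weight (1/3)·(3/4) = 1/4.
The weights sum to 7/12.
So P(the car behind door 2 | the host opened door 1) = (1/3) / (7/12) = 4/7.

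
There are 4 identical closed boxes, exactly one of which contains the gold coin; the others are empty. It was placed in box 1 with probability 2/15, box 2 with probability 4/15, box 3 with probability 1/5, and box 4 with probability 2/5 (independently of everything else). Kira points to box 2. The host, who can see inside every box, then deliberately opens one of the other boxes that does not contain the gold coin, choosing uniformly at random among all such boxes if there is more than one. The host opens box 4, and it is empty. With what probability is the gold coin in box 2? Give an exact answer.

8/23

Condition on the true location of the gold coin.
If it is in box 1 (prior 2/15): the host has 2 equally likely choices, so probability 1/2; weight (2/15)·(1/2) = 1/15.
If it is in box 2 (prior 4/15): the host has 3 equally likely choices, so probability 1/3; weight (4/15)·(1/3) = 4/45.
If it is in box 3 (prior 1/5): the host has 2 equally likely choices, so probability 1/2; weight (1/5)·(1/2) = 1/10.
If it is in box 4 (prior 2/5): the host opened box 4, so this case is ruled out; weight (2/5)·0 = 0.
The weights sum to 23/90.
So P(the gold coin in box 2 | the host opened box 4) = (4/45) / (23/90) = 8/23.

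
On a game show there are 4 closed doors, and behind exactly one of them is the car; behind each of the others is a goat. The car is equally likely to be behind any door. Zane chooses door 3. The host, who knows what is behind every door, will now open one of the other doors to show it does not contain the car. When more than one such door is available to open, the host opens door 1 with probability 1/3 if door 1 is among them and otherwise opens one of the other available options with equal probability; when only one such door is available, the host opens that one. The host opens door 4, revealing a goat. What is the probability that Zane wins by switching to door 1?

1/3

Condition on the true location of the car.
If it is behind door 1 (prior 1/4): door 1 holds the prize so is unavailable; the host chooses uniformly among the 2 others, probability 1/2; weight (1/4)·(1/2) = 1/8.
If it is behind door 2 (prior 1/4): door 1 is available but not opened, probability 2/3; weight (1/4)·(2/3) = 1/6.
If it is behind door 3 (prior 1/4): door 1 is available but not opened; door 4 gets probability (1 − 1/3)/2 = 1/3; weight (1/4)·(1/3) = 1/12.
If it is behind door 4 (prior 1/4): the host opened door 4, so this case is ruled out; weight (1/4)·0 = 0.
The weights sum to 3/8.
So P(the car behind door 1 | the host opened door 4) = (1/8) / (3/8) = 1/3.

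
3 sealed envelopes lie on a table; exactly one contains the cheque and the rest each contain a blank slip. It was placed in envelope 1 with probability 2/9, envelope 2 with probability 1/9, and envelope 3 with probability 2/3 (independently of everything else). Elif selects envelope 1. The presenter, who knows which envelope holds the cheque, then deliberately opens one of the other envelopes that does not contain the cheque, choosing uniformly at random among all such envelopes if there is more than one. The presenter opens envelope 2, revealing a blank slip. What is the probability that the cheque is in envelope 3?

6/7

Apply Bayes' rule, conditioning on where the cheque actually is.
If it is in envelope 1 (prior 2/9): the presenter has 2 equally likely choices, so probability 1/2; weight (2/9)·(1/2) = 1/9.
If it is in envelope 2 (prior 1/9): the presenter opened envelope 2, so this case is ruled out; weight (1/9)·0 = 0.
If it is in envelope 3 (prior 2/3): the presenter has no choice, probability 1; weight (2/3)·1 = 2/3.
The weights sum to 7/9.
So P(the cheque in envelope 3 | the presenter opened envelope 2) = (2/3) / (7/9) = 6/7.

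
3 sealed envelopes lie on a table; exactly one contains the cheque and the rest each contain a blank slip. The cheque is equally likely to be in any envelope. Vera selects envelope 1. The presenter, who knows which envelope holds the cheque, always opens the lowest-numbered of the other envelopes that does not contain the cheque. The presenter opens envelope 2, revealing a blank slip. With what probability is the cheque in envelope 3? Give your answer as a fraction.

1/2

Condition on the true location of the cheque.
If it is in either of envelopes 1 and 3 (prior 1/3 each): envelope 2 is the lowest-numbered option available, probability 1; weight (1/3)·1 = 1/3 each.
If it is in envelope 2 (prior 1/3): the presenter opened envelope 2, so this case is ruled out; weight (1/3)·0 = 0.
The weights sum to 2/3.
So P(the cheque in envelope 3 | the presenter opened envelope 2) = (1/3) / (2/3) = 1/2.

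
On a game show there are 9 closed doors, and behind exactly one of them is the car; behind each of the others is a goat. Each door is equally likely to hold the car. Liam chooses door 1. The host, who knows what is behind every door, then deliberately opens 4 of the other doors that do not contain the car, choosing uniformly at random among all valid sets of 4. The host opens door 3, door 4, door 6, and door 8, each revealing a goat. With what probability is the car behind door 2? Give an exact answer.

2/9

Condition on the true location of the car.
If it is behind door 1 (prior 1/9): the host has 70 equally likely choices, so probability 1/70; weight (1/9)·(1/70) = 1/630.
If it is behind any of doors 2, 5, 7, and 9 (prior 1/9 each): the host has 35 equally likely choices, so probability 1/35; weight (1/9)·(1/35) = 1/315 each.
If it is behind any of doors 3, 4, 6, and 8 (prior 1/9 each): that door was opened and seen not to hold the prize — ruled out; weight (1/9)·0 = 0 each.
The weights sum to 1/70.
So P(the car behind door 2 | the host opened door 3, door 4, door 6, and door 8) = (1/315) / (1/70) = 2/9.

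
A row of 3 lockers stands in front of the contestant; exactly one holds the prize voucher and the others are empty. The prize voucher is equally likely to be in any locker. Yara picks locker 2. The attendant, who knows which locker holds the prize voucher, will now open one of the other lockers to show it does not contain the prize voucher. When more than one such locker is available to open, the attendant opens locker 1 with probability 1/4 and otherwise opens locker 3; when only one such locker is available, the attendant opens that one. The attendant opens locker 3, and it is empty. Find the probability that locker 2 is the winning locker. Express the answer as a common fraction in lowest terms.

3/7

Apply Bayes' rule, conditioning on where the prize voucher actually is.
If it is in locker 1 (prior 1/3): only locker 3 is available, probability 1; weight (1/3)·1 = 1/3.
If it is in locker 2 (prior 1/3): locker 1 is available but not opened, probability 3/4; weight (1/3)·(3/4) = 1/4.
If it is in locker 3 (prior 1/3): the attendant opened locker 3, so this case is ruled out; weight (1/3)·0 = 0.
The weights sum to 7/12.
So P(the prize voucher in locker 2 | the attendant opened locker 3) = (1/4) / (7/12) = 3/7.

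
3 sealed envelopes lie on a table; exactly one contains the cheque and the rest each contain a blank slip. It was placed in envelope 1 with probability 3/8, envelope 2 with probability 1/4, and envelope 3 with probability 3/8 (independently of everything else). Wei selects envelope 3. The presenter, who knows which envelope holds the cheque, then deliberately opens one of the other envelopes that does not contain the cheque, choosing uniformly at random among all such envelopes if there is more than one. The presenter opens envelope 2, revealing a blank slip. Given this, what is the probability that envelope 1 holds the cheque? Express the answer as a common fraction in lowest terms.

2/3

Consider each possible location of the cheque in turn.
If it is in envelope 1 (prior 3/8): the presenter has no choice, probability 1; weight (3/8)·1 = 3/8.
If it is in envelope 2 (prior 1/4): the presenter opened envelope 2, so this case is ruled out; weight (1/4)·0 = 0.
If it is in envelope 3 (prior 3/8): the presenter has 2 equally likely choices, so probability 1/2; weight (3/8)·(1/2) = 3/16.
The weights sum to 9/16.
So P(the cheque in envelope 1 | the presenter opened envelope 2) = (3/8) / (9/16) = 2/3.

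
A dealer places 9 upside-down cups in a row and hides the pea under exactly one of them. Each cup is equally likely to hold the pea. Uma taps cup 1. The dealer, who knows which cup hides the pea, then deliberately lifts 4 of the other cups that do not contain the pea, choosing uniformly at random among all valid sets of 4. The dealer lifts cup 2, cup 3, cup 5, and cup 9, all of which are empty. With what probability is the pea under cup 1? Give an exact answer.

Condition on the true location of the pea.
If it is under cup 1 (prior 1/9): the dealer has 70 equally likely choices, so probability 1/70; weight (1/9)·(1/70) = 1/630.
If it is under any of cups 2, 3, 5, and 9 (prior 1/9 each): that cup was opened and seen not to hold the prize — ruled out; weight (1/9)·0 = 0 each.
If it is under any of cups 4, 6, 7, and 8 (prior 1/9 each): the dealer has 35 equally likely choices, so probability 1/35; weight (1/9)·(1/35) = 1/315 each.
The weights sum to 1/70.
So P(the pea under cup 1 | the dealer opened cup 2, cup 3, cup 5, and cup 9) = (1/630) / (1/70) = 1/9.

1/9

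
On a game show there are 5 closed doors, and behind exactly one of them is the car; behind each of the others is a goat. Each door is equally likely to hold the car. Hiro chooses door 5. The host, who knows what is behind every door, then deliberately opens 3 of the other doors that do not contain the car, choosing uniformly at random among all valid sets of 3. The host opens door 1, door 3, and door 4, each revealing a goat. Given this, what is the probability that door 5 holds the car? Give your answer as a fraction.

1/5

Condition on the true location of the car.
If it is behind any of doors 1, 3, and 4 (prior 1/5 each): that door was opened and seen not to hold the prize — ruled out; weight (1/5)·0 = 0 each.
If it is behind door 2 (prior 1/5): the host has no choice, probability 1; weight (1/5)·1 = 1/5.
If it is behind door 5 (prior 1/5): the host has 4 equally likely choices, so probability 1/4; weight (1/5)·(1/4) = 1/20.
The weights sum to 1/4.
So P(the car behind door 5 | the host opened door 1, door 3, and door 4) = (1/20) / (1/4) = 1/5.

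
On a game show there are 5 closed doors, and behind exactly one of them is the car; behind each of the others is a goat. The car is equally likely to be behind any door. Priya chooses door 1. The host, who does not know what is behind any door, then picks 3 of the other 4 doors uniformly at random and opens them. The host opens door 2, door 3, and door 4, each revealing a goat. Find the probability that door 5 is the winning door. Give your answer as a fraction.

1/2

Condition on the true location of the car.
If it is behind either of doors 1 and 5 (prior 1/5 each): the host picks exactly this set with probability 1/4 regardless, and none is the prize; weight (1/5)·(1/4) = 1/20 each.
If it is behind any of doors 2, 3, and 4 (prior 1/5 each): that door was opened and seen not to hold the prize — ruled out; weight (1/5)·0 = 0 each.
The weights sum to 1/10.
So P(the car behind door 5 | the host opened door 2, door 3, and door 4) = (1/20) / (1/10) = 1/2.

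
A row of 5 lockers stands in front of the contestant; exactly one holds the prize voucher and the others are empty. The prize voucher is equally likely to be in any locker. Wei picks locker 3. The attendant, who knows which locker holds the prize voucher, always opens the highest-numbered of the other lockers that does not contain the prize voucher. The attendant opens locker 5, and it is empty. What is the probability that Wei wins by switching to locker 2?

1/4

Apply Bayes' rule, conditioning on where the prize voucher actually is.
If it is in any of lockers 1, 2, 3, and 4 (prior 1/5 each): locker 5 is the highest-numbered option available, probability 1; weight (1/5)·1 = 1/5 each.
If it is in locker 5 (prior 1/5): the attendant opened locker 5, so this case is ruled out; weight (1/5)·0 = 0.
The weights sum to 4/5.
So P(the prize voucher in locker 2 | the attendant opened locker 5) = (1/5) / (4/5) = 1/4.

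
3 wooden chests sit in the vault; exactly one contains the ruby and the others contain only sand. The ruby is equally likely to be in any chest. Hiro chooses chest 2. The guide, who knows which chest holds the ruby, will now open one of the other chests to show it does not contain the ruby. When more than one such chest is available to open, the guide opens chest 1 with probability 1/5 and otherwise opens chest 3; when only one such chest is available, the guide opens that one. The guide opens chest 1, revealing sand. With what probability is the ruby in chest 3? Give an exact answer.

Apply Bayes' rule, conditioning on where the ruby actually is.
If it is in chest 1 (prior 1/3): the guide opened chest 1, so this case is ruled out; weight (1/3)·0 = 0.
If it is in chest 2 (prior 1/3): chest 1 is available, opened with probability 1/5; weight (1/3)·(1/5) = 1/15.
If it is in chest 3 (prior 1/3): only chest 1 is available, probability 1; weight (1/3)·1 = 1/3.
The weights sum to 2/5.
So P(the ruby in chest 3 | the guide opened chest 1) = (1/3) / (2/5) = 5/6.

5/6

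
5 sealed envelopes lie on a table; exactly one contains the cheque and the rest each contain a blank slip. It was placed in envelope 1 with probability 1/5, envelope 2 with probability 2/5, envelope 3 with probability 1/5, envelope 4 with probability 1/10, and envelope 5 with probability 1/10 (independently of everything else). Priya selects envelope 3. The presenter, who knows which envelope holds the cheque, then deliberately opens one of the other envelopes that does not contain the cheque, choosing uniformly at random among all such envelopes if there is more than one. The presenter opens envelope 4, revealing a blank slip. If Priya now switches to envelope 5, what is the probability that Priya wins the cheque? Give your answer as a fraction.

2/17

Consider each possible location of the cheque in turn.
If it is in envelope 1 (prior 1/5): the presenter has 3 equally likely choices, so probability 1/3; weight (1/5)·(1/3) = 1/15.
If it is in envelope 2 (prior 2/5): the presenter has 3 equally likely choices, so probability 1/3; weight (2/5)·(1/3) = 2/15.
If it is in envelope 3 (prior 1/5): the presenter has 4 equally likely choices, so probability 1/4; weight (1/5)·(1/4) = 1/20.
If it is in envelope 4 (prior 1/10): the presenter opened envelope 4, so this case is ruled out; weight (1/10)·0 = 0.
If it is in envelope 5 (prior 1/10): the presenter has 3 equally likely choices, so probability 1/3; weight (1/10)·(1/3) = 1/30.
The weights sum to 17/60.
So P(the cheque in envelope 5 | the presenter opened envelope 4) = (1/30) / (17/60) = 2/17.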